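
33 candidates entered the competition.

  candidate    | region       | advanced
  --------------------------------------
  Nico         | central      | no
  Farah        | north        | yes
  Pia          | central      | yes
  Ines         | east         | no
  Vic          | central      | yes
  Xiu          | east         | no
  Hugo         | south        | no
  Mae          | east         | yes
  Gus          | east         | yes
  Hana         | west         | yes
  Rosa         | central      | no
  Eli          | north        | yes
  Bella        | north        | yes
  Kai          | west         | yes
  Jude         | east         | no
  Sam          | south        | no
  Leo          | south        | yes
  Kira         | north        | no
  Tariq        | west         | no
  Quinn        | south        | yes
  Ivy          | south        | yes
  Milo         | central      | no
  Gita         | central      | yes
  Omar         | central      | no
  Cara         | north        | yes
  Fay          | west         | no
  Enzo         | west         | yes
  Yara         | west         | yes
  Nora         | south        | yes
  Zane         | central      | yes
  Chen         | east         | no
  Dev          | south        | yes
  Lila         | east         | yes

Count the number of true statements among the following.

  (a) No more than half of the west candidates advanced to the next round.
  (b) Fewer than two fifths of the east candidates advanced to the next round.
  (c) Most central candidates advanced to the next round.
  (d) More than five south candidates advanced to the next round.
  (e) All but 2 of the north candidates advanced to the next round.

(a) west: |A| = 6, |A ∩ B| = 4; needs |A ∩ B| ≤ |A ∖ B| — false.
(b) east: |A| = 7, |A ∩ B| = 3; needs |A ∩ B| / |A| < 2/5 — false.
(c) central: |A| = 8, |A ∩ B| = 4; needs |A ∩ B| > |A ∖ B| — false.
(d) south: |A| = 7, |A ∩ B| = 5; needs |A ∩ B| > 5 — false.
(e) north: |A| = 5, |A ∩ B| = 4; needs |A ∖ B| = 2 — false.

0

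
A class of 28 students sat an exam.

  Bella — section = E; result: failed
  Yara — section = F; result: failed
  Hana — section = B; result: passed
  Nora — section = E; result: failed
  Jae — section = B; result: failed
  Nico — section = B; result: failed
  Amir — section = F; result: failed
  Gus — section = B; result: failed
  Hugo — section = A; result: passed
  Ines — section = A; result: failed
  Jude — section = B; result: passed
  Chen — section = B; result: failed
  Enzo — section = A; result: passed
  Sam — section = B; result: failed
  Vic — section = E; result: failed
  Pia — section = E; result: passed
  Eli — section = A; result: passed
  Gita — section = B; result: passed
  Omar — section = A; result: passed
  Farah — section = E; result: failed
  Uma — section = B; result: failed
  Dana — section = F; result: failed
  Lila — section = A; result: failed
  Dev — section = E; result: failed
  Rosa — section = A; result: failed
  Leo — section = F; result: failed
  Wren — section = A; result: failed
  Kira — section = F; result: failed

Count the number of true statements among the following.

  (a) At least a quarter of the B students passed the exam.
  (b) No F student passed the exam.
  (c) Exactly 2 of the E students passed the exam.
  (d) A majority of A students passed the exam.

(a) B: |A| = 9, |A ∩ B| = 3; needs |A ∩ B| / |A| ≥ 1/4 — true.
(b) F: |A| = 5, |A ∩ B| = 0; needs A ∩ B = ∅ (|A ∩ B| = 0) — true.
(c) E: |A| = 6, |A ∩ B| = 1; needs |A ∩ B| = 2 — false.
(d) A: |A| = 8, |A ∩ B| = 4; needs |A ∩ B| > |A ∖ B| — false.

2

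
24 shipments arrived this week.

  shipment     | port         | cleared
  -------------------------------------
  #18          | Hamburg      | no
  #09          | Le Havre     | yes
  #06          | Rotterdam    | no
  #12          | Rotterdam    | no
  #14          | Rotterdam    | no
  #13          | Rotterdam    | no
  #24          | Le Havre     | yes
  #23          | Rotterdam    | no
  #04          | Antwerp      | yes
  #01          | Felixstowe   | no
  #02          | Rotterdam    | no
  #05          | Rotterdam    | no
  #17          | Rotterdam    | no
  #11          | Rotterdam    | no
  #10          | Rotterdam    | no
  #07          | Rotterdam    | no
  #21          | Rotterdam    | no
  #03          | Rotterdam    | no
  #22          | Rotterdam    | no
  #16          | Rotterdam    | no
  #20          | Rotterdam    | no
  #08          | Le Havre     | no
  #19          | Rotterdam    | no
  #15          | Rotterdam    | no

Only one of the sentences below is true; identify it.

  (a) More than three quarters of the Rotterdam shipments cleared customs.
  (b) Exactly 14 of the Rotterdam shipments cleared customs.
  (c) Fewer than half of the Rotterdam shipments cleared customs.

(c)

|A| = 18, |A ∩ B| = 0, |A ∖ B| = 18.
(a) requires |A ∩ B| / |A| > 3/4: false.
(b) requires |A ∩ B| = 14: false.
(c) requires |A ∩ B| < |A ∖ B|: true.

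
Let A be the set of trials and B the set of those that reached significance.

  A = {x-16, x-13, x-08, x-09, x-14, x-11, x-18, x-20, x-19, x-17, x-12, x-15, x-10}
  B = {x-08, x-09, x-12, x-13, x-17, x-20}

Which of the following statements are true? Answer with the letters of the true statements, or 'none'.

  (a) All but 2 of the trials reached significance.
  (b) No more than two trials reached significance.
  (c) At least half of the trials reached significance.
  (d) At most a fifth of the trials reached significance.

none

|A| = 13, |A ∩ B| = 6, |A ∖ B| = 7.
(a) |A ∖ B| = 2: fails.
(b) |A ∩ B| ≤ 2: fails.
(c) |A ∩ B| ≥ |A ∖ B|: fails.
(d) |A ∩ B| / |A| ≤ 1/5: fails.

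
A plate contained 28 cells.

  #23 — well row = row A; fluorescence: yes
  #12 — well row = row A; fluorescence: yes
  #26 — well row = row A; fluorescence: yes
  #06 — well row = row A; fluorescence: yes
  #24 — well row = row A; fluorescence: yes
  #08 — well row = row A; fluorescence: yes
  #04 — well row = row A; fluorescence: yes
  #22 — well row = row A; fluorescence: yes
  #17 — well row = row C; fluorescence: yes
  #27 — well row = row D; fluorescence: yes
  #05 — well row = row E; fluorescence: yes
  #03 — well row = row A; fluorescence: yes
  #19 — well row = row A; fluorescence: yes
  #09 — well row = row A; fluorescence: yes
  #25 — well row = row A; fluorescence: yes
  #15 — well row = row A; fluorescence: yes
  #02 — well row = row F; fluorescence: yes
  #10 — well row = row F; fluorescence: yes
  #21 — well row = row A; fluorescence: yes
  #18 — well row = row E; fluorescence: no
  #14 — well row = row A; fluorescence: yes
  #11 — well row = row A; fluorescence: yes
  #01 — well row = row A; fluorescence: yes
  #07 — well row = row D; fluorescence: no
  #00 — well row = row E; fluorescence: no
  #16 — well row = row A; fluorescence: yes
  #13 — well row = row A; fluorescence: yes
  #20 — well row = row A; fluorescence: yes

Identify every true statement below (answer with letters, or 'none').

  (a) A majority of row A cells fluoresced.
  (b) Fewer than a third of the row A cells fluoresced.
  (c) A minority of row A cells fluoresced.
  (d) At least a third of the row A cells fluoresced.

(a), (d)

|A| = 20, |A ∩ B| = 20, |A ∖ B| = 0.
(a) |A ∩ B| > |A ∖ B|: holds.
(b) |A ∩ B| / |A| < 1/3: fails.
(c) |A ∩ B| < |A ∖ B|: fails.
(d) |A ∩ B| / |A| ≥ 1/3: holds.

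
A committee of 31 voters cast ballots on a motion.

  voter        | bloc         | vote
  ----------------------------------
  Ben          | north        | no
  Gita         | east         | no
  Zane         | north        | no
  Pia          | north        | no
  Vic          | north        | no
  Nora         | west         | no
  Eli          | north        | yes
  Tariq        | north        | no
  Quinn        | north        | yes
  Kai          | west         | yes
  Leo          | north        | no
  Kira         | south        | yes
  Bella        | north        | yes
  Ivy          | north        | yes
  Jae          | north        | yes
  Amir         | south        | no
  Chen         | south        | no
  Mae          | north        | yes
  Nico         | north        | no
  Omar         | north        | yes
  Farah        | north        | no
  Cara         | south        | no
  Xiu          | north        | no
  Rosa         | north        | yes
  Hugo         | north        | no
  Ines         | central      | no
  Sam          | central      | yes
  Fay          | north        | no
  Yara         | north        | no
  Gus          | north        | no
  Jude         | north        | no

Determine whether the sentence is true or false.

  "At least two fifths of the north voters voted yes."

'At least two fifths of the north voters voted yes' holds iff |A ∩ B| / |A| ≥ 2/5.
|A| = 22, |A ∩ B| = 8, |A ∖ B| = 14.
|A ∩ B|/|A| = 8/22, so the statement is false.

False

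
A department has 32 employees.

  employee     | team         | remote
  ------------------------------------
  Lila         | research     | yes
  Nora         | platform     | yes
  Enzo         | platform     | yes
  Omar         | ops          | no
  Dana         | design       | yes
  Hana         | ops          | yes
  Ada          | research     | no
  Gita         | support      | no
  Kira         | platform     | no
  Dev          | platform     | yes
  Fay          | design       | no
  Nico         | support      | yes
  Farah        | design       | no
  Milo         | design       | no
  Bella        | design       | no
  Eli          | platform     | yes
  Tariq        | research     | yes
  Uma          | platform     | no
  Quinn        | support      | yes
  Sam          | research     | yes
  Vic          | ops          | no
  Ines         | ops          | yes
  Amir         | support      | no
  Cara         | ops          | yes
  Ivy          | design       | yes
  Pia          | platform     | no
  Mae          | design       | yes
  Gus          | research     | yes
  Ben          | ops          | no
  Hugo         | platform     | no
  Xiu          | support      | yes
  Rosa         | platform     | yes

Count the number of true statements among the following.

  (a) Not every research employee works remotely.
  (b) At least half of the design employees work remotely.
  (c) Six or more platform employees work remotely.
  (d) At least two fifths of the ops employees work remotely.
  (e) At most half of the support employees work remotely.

2

(a) research: |A| = 5, |A ∩ B| = 4; needs A ⊄ B (|A ∖ B| ≥ 1) — true.
(b) design: |A| = 7, |A ∩ B| = 3; needs |A ∩ B| ≥ |A ∖ B| — false.
(c) platform: |A| = 9, |A ∩ B| = 5; needs |A ∩ B| ≥ 6 — false.
(d) ops: |A| = 6, |A ∩ B| = 3; needs |A ∩ B| / |A| ≥ 2/5 — true.
(e) support: |A| = 5, |A ∩ B| = 3; needs |A ∩ B| ≤ |A ∖ B| — false.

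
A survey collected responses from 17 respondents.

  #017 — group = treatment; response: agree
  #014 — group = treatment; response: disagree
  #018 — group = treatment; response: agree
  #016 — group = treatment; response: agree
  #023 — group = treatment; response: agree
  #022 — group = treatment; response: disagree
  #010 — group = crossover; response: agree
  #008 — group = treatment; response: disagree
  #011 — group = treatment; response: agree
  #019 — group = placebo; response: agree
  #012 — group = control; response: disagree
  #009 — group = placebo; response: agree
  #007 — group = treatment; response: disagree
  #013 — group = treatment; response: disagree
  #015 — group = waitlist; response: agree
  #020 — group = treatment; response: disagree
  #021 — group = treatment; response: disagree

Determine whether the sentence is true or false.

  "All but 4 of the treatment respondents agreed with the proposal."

Truth condition: |A ∖ B| = 4.
A (the restrictor) = {#017, #014, #018, #016, #023, #022, #008, #011, #007, #013, #020, #021}, |A| = 12.
A ∖ B = {#014, #022, #008, #007, #013, #020, #021}, so |A ∖ B| = 7.
|A ∖ B| = 7, so the statement is false.

False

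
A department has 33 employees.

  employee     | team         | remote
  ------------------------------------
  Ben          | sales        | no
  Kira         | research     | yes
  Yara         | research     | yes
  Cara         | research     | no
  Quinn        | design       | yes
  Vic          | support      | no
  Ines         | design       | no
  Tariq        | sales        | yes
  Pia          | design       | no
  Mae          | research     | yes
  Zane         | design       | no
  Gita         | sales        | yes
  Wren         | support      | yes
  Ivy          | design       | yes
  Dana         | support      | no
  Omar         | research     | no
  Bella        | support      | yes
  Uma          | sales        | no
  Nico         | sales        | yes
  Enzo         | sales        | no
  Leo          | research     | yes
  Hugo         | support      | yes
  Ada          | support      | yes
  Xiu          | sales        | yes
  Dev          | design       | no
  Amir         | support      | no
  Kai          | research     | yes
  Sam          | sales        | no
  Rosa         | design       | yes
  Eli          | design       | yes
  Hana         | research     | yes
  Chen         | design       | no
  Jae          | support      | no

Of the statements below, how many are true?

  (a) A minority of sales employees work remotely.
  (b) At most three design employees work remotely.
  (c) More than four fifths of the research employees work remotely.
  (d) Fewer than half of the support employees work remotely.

0

(a) sales: |A| = 8, |A ∩ B| = 4; needs |A ∩ B| < |A ∖ B| — false.
(b) design: |A| = 9, |A ∩ B| = 4; needs |A ∩ B| ≤ 3 — false.
(c) research: |A| = 8, |A ∩ B| = 6; needs |A ∩ B| / |A| > 4/5 — false.
(d) support: |A| = 8, |A ∩ B| = 4; needs |A ∩ B| < |A ∖ B| — false.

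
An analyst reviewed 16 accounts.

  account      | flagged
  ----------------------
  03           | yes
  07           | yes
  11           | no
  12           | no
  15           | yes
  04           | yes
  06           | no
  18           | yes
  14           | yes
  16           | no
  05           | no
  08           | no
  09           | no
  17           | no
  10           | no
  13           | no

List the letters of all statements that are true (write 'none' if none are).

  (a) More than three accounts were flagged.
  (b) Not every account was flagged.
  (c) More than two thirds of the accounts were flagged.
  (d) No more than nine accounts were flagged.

(a), (b), (d)

|A| = 16, |A ∩ B| = 6, |A ∖ B| = 10.
(a) |A ∩ B| > 3: holds.
(b) A ⊄ B (|A ∖ B| ≥ 1): holds.
(c) |A ∩ B| / |A| > 2/3: fails.
(d) |A ∩ B| ≤ 9: holds.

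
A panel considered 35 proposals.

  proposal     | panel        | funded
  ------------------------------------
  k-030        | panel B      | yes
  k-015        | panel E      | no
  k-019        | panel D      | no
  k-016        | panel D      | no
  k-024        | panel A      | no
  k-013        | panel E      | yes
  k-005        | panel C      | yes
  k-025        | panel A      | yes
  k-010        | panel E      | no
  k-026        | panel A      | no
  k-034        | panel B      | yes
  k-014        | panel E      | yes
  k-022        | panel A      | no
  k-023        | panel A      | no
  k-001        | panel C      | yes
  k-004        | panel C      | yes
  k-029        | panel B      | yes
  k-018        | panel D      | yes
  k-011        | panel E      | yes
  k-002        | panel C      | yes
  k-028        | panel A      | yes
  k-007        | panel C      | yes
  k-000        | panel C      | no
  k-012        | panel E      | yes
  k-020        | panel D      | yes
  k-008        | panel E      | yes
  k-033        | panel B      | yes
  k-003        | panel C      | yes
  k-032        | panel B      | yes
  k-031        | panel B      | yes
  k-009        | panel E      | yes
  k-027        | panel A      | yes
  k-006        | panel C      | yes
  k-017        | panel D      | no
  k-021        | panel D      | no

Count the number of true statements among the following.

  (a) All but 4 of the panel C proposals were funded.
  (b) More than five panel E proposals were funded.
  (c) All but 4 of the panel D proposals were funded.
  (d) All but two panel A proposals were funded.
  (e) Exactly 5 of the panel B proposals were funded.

(a) panel C: |A| = 8, |A ∩ B| = 7; needs |A ∖ B| = 4 — false.
(b) panel E: |A| = 8, |A ∩ B| = 6; needs |A ∩ B| > 5 — true.
(c) panel D: |A| = 6, |A ∩ B| = 2; needs |A ∖ B| = 4 — true.
(d) panel A: |A| = 7, |A ∩ B| = 3; needs |A ∖ B| = 2 — false.
(e) panel B: |A| = 6, |A ∩ B| = 6; needs |A ∩ B| = 5 — false.

2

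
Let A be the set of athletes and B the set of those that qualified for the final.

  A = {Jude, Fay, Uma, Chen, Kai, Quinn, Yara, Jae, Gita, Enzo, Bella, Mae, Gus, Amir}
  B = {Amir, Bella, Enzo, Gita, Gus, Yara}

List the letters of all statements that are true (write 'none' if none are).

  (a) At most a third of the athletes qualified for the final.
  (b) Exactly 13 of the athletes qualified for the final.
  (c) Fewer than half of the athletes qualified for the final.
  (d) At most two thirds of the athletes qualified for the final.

|A| = 14, |A ∩ B| = 6, |A ∖ B| = 8.
(a) |A ∩ B| / |A| ≤ 1/3: fails.
(b) |A ∩ B| = 13: fails.
(c) |A ∩ B| < |A ∖ B|: holds.
(d) |A ∩ B| / |A| ≤ 2/3: holds.

(c), (d)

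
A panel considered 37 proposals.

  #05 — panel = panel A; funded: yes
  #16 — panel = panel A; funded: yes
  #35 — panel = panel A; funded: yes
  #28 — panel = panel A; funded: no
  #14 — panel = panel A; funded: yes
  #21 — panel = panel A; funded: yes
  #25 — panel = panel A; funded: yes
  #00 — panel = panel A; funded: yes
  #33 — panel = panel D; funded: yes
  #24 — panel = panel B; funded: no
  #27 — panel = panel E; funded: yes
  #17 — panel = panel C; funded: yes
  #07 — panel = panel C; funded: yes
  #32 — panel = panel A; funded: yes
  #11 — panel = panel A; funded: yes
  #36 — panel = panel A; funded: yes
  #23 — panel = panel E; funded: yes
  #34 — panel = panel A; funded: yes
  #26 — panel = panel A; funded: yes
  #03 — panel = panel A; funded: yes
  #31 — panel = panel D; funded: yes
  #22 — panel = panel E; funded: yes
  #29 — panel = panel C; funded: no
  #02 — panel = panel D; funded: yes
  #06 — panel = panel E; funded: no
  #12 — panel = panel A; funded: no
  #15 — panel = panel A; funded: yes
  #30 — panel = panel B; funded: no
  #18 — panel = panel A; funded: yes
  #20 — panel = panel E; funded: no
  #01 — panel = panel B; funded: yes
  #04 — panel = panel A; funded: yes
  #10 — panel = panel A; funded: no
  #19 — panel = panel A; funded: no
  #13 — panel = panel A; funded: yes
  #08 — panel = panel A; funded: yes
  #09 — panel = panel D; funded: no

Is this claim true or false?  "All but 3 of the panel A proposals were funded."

Truth condition: |A ∖ B| = 3.
|A| = 22, |A ∩ B| = 18, |A ∖ B| = 4.
|A ∖ B| = 4, so the statement is false.

False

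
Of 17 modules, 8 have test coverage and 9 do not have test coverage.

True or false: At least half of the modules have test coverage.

Truth condition: |A ∩ B| ≥ |A ∖ B|.
|A| = 17, |A ∩ B| = 8, |A ∖ B| = 9.
8 < 9, so the statement is false.

False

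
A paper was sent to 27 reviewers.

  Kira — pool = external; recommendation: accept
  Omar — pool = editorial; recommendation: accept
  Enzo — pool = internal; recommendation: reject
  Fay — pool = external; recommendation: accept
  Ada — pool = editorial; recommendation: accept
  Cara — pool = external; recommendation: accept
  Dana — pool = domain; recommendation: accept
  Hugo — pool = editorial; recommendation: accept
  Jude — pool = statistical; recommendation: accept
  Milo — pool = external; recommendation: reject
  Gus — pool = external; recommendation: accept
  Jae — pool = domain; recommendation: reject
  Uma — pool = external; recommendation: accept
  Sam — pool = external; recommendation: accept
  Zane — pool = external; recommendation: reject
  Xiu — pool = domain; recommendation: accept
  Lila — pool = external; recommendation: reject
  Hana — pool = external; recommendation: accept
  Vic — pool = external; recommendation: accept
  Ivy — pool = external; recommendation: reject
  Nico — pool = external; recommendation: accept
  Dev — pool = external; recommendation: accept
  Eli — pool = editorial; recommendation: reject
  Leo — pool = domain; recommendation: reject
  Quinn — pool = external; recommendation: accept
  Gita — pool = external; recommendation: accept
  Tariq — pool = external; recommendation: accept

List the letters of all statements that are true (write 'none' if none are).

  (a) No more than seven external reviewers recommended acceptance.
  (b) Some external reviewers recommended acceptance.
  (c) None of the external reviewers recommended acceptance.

(b)

|A| = 17, |A ∩ B| = 13, |A ∖ B| = 4.
(a) |A ∩ B| ≤ 7: fails.
(b) A ∩ B ≠ ∅ (|A ∩ B| ≥ 1): holds.
(c) A ∩ B = ∅ (|A ∩ B| = 0): fails.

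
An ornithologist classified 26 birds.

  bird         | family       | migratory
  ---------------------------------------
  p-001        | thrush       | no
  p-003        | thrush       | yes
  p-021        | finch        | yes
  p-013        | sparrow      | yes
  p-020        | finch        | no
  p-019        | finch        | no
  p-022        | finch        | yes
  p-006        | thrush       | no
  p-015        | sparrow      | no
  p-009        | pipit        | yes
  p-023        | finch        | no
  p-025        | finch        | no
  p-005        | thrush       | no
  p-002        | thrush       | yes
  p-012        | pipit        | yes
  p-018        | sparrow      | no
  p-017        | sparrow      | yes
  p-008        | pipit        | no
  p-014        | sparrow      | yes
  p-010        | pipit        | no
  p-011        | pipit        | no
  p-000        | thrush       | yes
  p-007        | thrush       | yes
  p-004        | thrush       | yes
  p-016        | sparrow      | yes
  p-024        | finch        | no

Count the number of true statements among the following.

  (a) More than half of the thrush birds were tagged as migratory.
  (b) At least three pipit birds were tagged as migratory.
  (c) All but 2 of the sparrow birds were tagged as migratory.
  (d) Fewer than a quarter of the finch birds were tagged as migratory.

(a) thrush: |A| = 8, |A ∩ B| = 5; needs |A ∩ B| > |A ∖ B| — true.
(b) pipit: |A| = 5, |A ∩ B| = 2; needs |A ∩ B| ≥ 3 — false.
(c) sparrow: |A| = 6, |A ∩ B| = 4; needs |A ∖ B| = 2 — true.
(d) finch: |A| = 7, |A ∩ B| = 2; needs |A ∩ B| / |A| < 1/4 — false.

2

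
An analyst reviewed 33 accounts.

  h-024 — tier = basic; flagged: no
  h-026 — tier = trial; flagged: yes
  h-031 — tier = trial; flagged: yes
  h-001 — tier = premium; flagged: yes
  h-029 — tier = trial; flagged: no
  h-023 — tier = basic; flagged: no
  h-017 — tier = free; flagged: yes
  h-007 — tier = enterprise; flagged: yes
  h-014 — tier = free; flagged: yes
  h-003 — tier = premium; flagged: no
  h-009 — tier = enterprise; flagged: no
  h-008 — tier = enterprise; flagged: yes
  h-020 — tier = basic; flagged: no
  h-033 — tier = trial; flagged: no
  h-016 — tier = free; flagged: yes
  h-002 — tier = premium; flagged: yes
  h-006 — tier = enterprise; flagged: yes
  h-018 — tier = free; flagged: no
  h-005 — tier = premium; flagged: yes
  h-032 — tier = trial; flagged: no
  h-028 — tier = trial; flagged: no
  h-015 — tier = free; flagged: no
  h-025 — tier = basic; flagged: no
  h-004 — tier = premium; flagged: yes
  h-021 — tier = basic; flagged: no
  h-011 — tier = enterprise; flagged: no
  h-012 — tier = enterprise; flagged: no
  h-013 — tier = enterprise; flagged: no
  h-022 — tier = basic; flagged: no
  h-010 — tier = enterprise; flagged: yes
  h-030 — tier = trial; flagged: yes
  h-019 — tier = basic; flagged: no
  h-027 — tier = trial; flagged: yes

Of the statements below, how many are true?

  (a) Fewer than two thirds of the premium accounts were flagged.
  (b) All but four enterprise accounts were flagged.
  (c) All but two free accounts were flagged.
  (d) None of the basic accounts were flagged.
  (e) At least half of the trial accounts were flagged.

(a) premium: |A| = 5, |A ∩ B| = 4; needs |A ∩ B| / |A| < 2/3 — false.
(b) enterprise: |A| = 8, |A ∩ B| = 4; needs |A ∖ B| = 4 — true.
(c) free: |A| = 5, |A ∩ B| = 3; needs |A ∖ B| = 2 — true.
(d) basic: |A| = 7, |A ∩ B| = 0; needs A ∩ B = ∅ (|A ∩ B| = 0) — true.
(e) trial: |A| = 8, |A ∩ B| = 4; needs |A ∩ B| ≥ |A ∖ B| — true.

4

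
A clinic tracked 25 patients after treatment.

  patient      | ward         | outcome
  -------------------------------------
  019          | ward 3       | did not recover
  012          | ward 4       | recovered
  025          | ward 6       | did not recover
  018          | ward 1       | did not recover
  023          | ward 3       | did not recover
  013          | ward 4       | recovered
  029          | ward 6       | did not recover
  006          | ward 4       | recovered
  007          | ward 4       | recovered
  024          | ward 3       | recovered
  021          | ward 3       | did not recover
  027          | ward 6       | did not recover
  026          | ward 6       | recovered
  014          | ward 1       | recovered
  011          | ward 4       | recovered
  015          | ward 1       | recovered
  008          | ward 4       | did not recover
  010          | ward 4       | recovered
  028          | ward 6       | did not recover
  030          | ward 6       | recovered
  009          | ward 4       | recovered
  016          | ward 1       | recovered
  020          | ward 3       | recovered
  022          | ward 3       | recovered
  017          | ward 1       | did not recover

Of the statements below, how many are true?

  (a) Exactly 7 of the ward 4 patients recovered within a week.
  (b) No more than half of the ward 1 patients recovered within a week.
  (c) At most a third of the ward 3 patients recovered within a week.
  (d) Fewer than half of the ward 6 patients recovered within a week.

2

(a) ward 4: |A| = 8, |A ∩ B| = 7; needs |A ∩ B| = 7 — true.
(b) ward 1: |A| = 5, |A ∩ B| = 3; needs |A ∩ B| ≤ |A ∖ B| — false.
(c) ward 3: |A| = 6, |A ∩ B| = 3; needs |A ∩ B| / |A| ≤ 1/3 — false.
(d) ward 6: |A| = 6, |A ∩ B| = 2; needs |A ∩ B| < |A ∖ B| — true.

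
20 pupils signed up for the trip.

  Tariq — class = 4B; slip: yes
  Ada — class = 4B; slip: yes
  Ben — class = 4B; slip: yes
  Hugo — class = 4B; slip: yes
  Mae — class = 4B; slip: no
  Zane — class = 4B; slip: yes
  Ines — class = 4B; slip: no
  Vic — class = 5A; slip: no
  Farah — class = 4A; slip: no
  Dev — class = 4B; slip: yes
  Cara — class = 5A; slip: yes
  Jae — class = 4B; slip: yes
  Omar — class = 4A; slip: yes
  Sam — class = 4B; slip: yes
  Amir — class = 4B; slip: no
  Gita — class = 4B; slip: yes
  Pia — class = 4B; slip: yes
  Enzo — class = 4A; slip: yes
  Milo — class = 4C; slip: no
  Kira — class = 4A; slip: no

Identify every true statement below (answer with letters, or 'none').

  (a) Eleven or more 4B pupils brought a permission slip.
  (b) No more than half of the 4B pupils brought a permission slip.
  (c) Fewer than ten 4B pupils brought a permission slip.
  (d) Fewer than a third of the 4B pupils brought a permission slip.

|A| = 13, |A ∩ B| = 10, |A ∖ B| = 3.
(a) |A ∩ B| ≥ 11: fails.
(b) |A ∩ B| ≤ |A ∖ B|: fails.
(c) |A ∩ B| < 10: fails.
(d) |A ∩ B| / |A| < 1/3: fails.

none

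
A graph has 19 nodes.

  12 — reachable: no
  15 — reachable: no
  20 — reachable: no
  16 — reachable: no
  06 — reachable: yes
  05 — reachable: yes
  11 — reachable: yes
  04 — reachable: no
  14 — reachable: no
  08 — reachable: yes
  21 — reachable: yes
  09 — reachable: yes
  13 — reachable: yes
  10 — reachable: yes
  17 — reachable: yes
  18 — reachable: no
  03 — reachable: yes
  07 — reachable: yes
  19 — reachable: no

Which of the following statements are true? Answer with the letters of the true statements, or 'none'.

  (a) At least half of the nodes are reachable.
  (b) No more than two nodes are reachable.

(a)

|A| = 19, |A ∩ B| = 11, |A ∖ B| = 8.
(a) |A ∩ B| ≥ |A ∖ B|: holds.
(b) |A ∩ B| ≤ 2: fails.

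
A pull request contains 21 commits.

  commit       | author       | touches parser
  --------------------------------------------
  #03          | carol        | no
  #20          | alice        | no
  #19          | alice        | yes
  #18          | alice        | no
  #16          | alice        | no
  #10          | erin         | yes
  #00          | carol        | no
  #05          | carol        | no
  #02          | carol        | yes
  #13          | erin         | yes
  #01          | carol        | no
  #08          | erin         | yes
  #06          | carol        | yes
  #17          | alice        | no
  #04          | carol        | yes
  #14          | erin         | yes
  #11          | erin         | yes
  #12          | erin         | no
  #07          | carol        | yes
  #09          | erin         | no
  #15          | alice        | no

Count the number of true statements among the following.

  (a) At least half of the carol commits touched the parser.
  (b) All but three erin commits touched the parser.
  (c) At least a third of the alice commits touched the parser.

1

(a) carol: |A| = 8, |A ∩ B| = 4; needs |A ∩ B| ≥ |A ∖ B| — true.
(b) erin: |A| = 7, |A ∩ B| = 5; needs |A ∖ B| = 3 — false.
(c) alice: |A| = 6, |A ∩ B| = 1; needs |A ∩ B| / |A| ≥ 1/3 — false.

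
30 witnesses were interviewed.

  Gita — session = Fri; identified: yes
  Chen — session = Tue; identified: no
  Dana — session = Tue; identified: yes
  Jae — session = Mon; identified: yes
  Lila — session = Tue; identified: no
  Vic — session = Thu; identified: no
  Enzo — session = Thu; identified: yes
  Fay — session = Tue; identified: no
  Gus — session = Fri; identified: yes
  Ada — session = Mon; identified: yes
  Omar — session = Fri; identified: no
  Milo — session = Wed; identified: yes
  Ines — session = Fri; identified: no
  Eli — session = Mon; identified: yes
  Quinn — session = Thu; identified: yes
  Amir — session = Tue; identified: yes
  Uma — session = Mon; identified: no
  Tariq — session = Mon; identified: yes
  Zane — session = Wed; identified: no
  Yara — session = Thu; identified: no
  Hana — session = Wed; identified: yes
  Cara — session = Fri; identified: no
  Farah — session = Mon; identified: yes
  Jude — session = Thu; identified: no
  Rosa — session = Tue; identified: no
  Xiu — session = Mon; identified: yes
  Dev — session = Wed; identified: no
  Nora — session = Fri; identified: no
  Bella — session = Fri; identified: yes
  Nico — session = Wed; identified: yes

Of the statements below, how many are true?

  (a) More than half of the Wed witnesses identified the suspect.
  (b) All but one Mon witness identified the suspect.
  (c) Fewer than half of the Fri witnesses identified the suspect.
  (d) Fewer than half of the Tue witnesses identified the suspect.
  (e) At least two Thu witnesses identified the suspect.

(a) Wed: |A| = 5, |A ∩ B| = 3; needs |A ∩ B| > |A ∖ B| — true.
(b) Mon: |A| = 7, |A ∩ B| = 6; needs |A ∖ B| = 1 — true.
(c) Fri: |A| = 7, |A ∩ B| = 3; needs |A ∩ B| < |A ∖ B| — true.
(d) Tue: |A| = 6, |A ∩ B| = 2; needs |A ∩ B| < |A ∖ B| — true.
(e) Thu: |A| = 5, |A ∩ B| = 2; needs |A ∩ B| ≥ 2 — true.

5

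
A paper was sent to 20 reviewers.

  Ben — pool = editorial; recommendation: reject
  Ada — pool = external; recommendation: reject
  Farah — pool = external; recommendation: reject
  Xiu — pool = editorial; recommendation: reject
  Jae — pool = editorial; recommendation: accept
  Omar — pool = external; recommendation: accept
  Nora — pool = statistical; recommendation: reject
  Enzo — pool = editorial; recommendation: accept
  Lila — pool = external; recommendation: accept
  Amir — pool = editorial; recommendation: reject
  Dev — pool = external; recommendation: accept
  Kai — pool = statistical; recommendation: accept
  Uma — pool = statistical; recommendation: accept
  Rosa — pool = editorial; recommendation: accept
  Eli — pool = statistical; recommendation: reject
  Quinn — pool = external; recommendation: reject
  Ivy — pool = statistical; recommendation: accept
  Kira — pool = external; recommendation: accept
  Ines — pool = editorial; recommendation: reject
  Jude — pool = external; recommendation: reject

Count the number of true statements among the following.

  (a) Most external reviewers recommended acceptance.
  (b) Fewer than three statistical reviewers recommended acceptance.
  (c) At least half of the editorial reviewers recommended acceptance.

(a) external: |A| = 8, |A ∩ B| = 4; needs |A ∩ B| > |A ∖ B| — false.
(b) statistical: |A| = 5, |A ∩ B| = 3; needs |A ∩ B| < 3 — false.
(c) editorial: |A| = 7, |A ∩ B| = 3; needs |A ∩ B| ≥ |A ∖ B| — false.

0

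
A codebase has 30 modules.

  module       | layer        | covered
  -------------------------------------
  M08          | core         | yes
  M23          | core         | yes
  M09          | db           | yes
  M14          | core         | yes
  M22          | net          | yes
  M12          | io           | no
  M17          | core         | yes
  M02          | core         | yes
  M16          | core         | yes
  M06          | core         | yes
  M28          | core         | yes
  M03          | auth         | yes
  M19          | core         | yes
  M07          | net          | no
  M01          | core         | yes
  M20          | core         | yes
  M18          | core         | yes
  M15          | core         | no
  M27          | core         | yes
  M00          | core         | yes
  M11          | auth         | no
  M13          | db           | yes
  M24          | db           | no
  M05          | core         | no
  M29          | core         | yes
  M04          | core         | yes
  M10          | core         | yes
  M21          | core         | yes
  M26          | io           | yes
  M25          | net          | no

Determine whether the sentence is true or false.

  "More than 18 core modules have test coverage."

Truth condition: |A ∩ B| > 18.
|A| = 20, |A ∩ B| = 18, |A ∖ B| = 2.
|A ∩ B| = 18, so the statement is false.

False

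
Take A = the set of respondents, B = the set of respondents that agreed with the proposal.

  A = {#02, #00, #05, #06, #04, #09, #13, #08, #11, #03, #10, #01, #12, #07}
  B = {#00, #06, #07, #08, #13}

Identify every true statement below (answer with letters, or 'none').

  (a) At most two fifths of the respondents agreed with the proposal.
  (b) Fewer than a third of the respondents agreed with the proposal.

(a)

|A| = 14, |A ∩ B| = 5, |A ∖ B| = 9.
(a) |A ∩ B| / |A| ≤ 2/5: holds.
(b) |A ∩ B| / |A| < 1/3: fails.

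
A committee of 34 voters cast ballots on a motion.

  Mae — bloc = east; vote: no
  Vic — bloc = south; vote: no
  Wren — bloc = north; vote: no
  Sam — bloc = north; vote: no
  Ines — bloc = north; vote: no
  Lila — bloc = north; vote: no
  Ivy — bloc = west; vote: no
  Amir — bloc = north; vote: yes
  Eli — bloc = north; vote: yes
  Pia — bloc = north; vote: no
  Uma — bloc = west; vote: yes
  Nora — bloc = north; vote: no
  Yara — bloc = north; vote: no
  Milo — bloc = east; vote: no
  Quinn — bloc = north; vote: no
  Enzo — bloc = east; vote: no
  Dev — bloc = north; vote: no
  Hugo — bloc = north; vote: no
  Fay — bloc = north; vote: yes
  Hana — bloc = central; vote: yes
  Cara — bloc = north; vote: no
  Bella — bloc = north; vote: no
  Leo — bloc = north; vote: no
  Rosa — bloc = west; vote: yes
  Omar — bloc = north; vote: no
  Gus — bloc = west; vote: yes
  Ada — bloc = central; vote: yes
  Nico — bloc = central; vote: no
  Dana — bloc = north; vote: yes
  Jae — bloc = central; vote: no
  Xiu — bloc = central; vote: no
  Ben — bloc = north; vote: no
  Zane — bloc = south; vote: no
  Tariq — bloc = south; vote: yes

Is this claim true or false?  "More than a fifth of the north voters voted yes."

The determiner here denotes the relation: |A ∩ B| / |A| > 1/5.
|A| = 19, |A ∩ B| = 4, |A ∖ B| = 15.
|A ∩ B|/|A| = 4/19, so the statement is true.

True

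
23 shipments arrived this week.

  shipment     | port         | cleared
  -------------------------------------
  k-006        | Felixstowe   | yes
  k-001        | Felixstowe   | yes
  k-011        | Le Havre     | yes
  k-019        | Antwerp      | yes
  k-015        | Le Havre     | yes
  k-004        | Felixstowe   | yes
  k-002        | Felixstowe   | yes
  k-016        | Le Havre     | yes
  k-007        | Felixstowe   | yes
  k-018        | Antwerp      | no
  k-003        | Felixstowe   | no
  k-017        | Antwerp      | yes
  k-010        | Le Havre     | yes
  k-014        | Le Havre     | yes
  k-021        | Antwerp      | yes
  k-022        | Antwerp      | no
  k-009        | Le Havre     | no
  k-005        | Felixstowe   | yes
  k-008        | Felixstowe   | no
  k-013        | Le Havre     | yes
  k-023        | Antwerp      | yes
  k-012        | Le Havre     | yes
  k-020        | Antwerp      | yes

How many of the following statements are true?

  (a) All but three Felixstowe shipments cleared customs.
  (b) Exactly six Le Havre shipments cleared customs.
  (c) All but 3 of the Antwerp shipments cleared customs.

0

(a) Felixstowe: |A| = 8, |A ∩ B| = 6; needs |A ∖ B| = 3 — false.
(b) Le Havre: |A| = 8, |A ∩ B| = 7; needs |A ∩ B| = 6 — false.
(c) Antwerp: |A| = 7, |A ∩ B| = 5; needs |A ∖ B| = 3 — false.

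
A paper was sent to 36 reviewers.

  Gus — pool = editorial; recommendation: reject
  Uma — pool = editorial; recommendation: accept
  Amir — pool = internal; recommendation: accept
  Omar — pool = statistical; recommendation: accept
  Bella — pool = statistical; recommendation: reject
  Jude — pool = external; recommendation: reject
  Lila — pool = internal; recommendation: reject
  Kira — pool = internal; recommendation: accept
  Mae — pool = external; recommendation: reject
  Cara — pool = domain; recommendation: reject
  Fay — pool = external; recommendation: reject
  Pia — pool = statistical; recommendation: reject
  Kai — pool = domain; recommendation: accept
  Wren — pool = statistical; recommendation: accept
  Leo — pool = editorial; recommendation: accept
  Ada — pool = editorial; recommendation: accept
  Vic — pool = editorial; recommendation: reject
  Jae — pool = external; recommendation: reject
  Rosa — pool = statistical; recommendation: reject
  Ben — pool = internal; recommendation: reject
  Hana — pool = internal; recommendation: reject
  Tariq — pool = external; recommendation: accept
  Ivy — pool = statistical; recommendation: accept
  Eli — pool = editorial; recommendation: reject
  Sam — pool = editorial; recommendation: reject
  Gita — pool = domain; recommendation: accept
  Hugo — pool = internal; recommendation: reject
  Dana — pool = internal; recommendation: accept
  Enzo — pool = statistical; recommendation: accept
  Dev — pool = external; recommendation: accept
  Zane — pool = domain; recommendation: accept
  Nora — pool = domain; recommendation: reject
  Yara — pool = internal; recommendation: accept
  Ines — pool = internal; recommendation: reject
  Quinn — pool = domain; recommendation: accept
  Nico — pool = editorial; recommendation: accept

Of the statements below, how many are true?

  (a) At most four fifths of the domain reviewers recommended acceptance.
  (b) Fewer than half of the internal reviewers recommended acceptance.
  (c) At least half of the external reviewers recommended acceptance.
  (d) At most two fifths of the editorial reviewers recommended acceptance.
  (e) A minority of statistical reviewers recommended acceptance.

(a) domain: |A| = 6, |A ∩ B| = 4; needs |A ∩ B| / |A| ≤ 4/5 — true.
(b) internal: |A| = 9, |A ∩ B| = 4; needs |A ∩ B| < |A ∖ B| — true.
(c) external: |A| = 6, |A ∩ B| = 2; needs |A ∩ B| ≥ |A ∖ B| — false.
(d) editorial: |A| = 8, |A ∩ B| = 4; needs |A ∩ B| / |A| ≤ 2/5 — false.
(e) statistical: |A| = 7, |A ∩ B| = 4; needs |A ∩ B| < |A ∖ B| — false.

2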